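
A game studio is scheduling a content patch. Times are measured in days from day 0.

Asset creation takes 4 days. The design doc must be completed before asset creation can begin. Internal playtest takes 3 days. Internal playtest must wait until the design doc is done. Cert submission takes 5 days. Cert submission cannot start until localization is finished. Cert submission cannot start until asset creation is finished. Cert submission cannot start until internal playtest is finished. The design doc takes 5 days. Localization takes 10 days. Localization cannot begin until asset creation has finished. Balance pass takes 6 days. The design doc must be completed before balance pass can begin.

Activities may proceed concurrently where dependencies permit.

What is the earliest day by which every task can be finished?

The design doc can start immediately at day 0; it finishes at day 5.
Balance pass waits on the design doc (finishes day 5), so it starts at day 5 and finishes at 5 + 6 = day 11.
Internal playtest waits on the design doc (finishes day 5), so it starts at day 5 and finishes at 5 + 3 = day 8.
Asset creation waits on the design doc (finishes day 5), so it starts at day 5 and finishes at 5 + 4 = day 9.
Localization cannot begin until asset creation (finishes day 9). It runs from day 9 to 9 + 10 = day 19.
For cert submission: localization (finishes day 19); asset creation (finishes day 9); internal playtest (finishes day 8). Taking the maximum gives a start of day 19, and it finishes at 19 + 5 = day 24.
All tasks are finished once the last one completes. Finish times: The design doc at 5, Asset creation at 9, Internal playtest at 8, Balance pass at 11, Localization at 19, Cert submission at 24. The latest is day 24.

24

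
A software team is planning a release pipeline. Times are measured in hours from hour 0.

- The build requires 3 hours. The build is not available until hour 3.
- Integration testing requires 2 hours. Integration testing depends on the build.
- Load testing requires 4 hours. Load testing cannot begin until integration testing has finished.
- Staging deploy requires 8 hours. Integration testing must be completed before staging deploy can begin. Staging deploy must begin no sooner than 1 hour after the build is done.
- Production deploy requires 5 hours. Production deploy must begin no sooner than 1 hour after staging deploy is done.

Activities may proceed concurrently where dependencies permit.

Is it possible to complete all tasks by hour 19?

No

The build waits on its own release at hour 3, so it starts at hour 3 and finishes at 3 + 3 = hour 6.
Integration testing cannot begin until the build (finishes hour 6). It runs from hour 6 to 6 + 2 = hour 8.
Load testing waits on integration testing (finishes hour 8), so it starts at hour 8 and finishes at 8 + 4 = hour 12.
For staging deploy: integration testing (finishes hour 8); the build (finishes hour 6, plus 1-hour gap → hour 7). Taking the maximum gives a start of hour 8, and it finishes at 8 + 8 = hour 16.
After staging deploy (finishes hour 16, plus 1-hour gap → hour 17), production deploy can start at hour 17 and finishes at hour 22.
The earliest everything can be done is hour 22, which is after the deadline of 19, so it is not possible.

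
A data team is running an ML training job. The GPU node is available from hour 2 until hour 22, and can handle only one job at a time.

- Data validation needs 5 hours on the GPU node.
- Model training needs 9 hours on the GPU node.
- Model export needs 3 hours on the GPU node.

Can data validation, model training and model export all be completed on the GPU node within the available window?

Yes

The GPU node window is 22 − 2 = 20 hours.
Running back to back, the jobs need 5 + 9 + 3 = 17 hours on the GPU node.
Since 17 ≤ 20, they fit within the window.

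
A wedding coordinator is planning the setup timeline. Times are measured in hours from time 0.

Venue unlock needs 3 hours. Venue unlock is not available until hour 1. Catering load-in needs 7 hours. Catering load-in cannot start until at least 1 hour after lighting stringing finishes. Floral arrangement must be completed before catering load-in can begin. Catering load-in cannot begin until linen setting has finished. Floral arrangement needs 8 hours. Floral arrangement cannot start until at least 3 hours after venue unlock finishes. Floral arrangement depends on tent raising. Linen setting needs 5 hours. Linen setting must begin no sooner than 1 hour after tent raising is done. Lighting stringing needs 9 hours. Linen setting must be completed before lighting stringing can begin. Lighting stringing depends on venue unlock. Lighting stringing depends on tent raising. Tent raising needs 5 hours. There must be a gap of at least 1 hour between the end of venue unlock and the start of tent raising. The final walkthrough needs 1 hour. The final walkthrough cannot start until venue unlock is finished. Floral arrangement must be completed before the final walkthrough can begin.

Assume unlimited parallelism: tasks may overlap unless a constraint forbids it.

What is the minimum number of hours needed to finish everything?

33

Venue unlock waits on its own release at hour 1, so it starts at hour 1 and finishes at 1 + 3 = hour 4.
Tent raising waits on venue unlock (finishes hour 4, plus 1-hour gap → hour 5), so it starts at hour 5 and finishes at 5 + 5 = hour 10.
Floral arrangement has to wait for venue unlock (finishes hour 4, plus 3-hour gap → hour 7); tent raising (finishes hour 10). The latest of these is hour 10, so floral arrangement runs hour 10 to 10 + 8 = hour 18.
The final walkthrough cannot start until venue unlock (finishes hour 4); floral arrangement (finishes hour 18). The controlling bound is hour 18, so the final walkthrough finishes at 18 + 1 = hour 19.
After tent raising (finishes hour 10, plus 1-hour gap → hour 11), linen setting can start at hour 11 and finishes at hour 16.
For lighting stringing: linen setting (finishes hour 16); venue unlock (finishes hour 4); tent raising (finishes hour 10). Taking the maximum gives a start of hour 16, and it finishes at 16 + 9 = hour 25.
Catering load-in needs all of lighting stringing (finishes hour 25, plus 1-hour gap → hour 26); floral arrangement (finishes hour 18); linen setting (finishes hour 16). That puts its earliest start at hour 26; it finishes at 26 + 7 = hour 33.
All tasks are finished once the last one completes. Finish times: Venue unlock at 4, Tent raising at 10, Linen setting at 16, Floral arrangement at 18, Lighting stringing at 25, Catering load-in at 33, The final walkthrough at 19. The latest is hour 33.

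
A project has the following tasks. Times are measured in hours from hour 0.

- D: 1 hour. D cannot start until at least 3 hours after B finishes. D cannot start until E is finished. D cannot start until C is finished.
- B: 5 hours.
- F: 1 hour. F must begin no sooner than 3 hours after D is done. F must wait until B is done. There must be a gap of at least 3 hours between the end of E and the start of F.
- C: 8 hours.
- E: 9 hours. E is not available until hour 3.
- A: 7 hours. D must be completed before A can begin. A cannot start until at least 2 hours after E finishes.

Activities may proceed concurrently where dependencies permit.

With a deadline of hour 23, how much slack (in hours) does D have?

3

After its own release at hour 3, E can start at hour 3 and finishes at hour 12.
C has no prerequisites, so it starts at hour 0 and finishes at hour 8.
B can start immediately at hour 0; it finishes at hour 5.
D cannot start until B (finishes hour 5, plus 3-hour gap → hour 8); E (finishes hour 12); C (finishes hour 8). The controlling bound is hour 12, so D finishes at 12 + 1 = hour 13.

Working backward from the deadline:
To finish by hour 23, A (duration 7) must start no later than hour 16.
F must finish by hour 23; it takes 1 hour, so it must start by 23 − 1 = hour 22.
D must finish in time for A (must start by hour 16); F (must start by hour 22, minus 3-hour gap → hour 19). The tightest is hour 16, so D must start by 16 − 1 = hour 15.
So D can start as early as hour 12 and as late as hour 15, giving 15 − 12 = 3 hours of slack.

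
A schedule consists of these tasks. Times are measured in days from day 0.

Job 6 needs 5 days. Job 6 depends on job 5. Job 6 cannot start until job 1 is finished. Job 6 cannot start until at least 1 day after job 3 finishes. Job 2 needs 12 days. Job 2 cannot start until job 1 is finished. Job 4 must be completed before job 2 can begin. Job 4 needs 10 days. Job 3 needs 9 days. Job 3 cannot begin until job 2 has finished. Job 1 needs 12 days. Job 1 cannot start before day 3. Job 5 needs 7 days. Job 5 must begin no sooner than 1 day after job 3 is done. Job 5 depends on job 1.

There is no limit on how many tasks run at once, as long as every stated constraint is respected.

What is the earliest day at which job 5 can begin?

Nothing blocks job 4, so it runs from day 0 to day 10.
Job 1 waits on its own release at day 3, so it starts at day 3 and finishes at 3 + 12 = day 15.
For job 2: job 1 (finishes day 15); job 4 (finishes day 10). Taking the maximum gives a start of day 15, and it finishes at 15 + 12 = day 27.
Job 3 cannot begin until job 2 (finishes day 27). It runs from day 27 to 27 + 9 = day 36.
Job 5 waits on job 3 (finishes day 36, plus 1-day gap → day 37); job 1 (finishes day 15). The latest of these is day 37, which is the earliest job 5 can start.

37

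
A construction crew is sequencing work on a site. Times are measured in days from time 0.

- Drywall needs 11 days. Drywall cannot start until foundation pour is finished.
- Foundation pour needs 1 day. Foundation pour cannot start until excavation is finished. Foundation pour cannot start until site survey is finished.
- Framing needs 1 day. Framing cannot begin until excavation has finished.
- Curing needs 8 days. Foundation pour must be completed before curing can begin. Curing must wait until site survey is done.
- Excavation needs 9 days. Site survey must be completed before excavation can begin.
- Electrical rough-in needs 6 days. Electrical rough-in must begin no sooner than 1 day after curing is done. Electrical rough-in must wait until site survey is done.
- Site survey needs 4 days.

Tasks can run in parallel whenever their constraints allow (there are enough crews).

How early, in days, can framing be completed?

Nothing blocks site survey, so it runs from day 0 to day 4.
After site survey (finishes day 4), excavation can start at day 4 and finishes at day 13.
Framing waits on excavation (finishes day 13), so it starts at day 13 and finishes at 13 + 1 = day 14.

14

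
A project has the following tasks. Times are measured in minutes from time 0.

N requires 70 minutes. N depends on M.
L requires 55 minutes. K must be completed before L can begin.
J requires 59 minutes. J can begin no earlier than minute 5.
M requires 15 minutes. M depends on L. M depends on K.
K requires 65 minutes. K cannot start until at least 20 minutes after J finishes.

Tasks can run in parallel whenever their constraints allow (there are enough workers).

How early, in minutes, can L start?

After its own release at minute 5, J can start at minute 5 and finishes at minute 64.
After J (finishes minute 64, plus 20-minute gap → minute 84), K can start at minute 84 and finishes at minute 149.
L waits on K (finishes minute 149), so the earliest it can start is minute 149.

149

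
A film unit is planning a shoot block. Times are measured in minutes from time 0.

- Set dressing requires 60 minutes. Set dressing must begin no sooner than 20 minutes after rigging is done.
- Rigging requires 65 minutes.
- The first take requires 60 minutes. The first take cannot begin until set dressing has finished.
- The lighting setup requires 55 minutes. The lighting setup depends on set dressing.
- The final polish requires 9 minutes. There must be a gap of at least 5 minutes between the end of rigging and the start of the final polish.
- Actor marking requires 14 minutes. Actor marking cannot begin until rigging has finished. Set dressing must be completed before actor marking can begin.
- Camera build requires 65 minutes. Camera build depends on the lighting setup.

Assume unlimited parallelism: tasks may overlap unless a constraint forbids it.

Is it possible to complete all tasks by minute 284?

Yes

Rigging has no prerequisites, so it starts at minute 0 and finishes at minute 65.
After rigging (finishes minute 65, plus 5-minute gap → minute 70), the final polish can start at minute 70 and finishes at minute 79.
Set dressing waits on rigging (finishes minute 65, plus 20-minute gap → minute 85), so it starts at minute 85 and finishes at 85 + 60 = minute 145.
The first take waits on set dressing (finishes minute 145), so it starts at minute 145 and finishes at 145 + 60 = minute 205.
Actor marking cannot start until rigging (finishes minute 65); set dressing (finishes minute 145). The controlling bound is minute 145, so actor marking finishes at 145 + 14 = minute 159.
After set dressing (finishes minute 145), the lighting setup can start at minute 145 and finishes at minute 200.
After the lighting setup (finishes minute 200), camera build can start at minute 200 and finishes at minute 265.
Every task is finished by minute 265, which is no later than the deadline of 284, so the schedule is feasible.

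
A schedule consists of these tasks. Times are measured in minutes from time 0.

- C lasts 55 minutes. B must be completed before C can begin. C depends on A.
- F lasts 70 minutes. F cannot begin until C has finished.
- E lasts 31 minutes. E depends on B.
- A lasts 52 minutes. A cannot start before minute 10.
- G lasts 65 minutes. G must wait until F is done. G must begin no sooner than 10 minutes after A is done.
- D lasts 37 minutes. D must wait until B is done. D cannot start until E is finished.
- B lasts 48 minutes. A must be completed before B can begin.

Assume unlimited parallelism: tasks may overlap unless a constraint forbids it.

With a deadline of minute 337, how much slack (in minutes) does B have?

After its own release at minute 10, A can start at minute 10 and finishes at minute 62.
After A (finishes minute 62), B can start at minute 62 and finishes at minute 110.

Working backward from the deadline:
To finish by minute 337, G (duration 65) must start no later than minute 272.
F must finish before G (must start by minute 272). With a 70-minute duration, F must start by 272 − 70 = minute 202.
Since F (must start by minute 202) depends on it, C must finish by minute 202. Backing off its 55-minute duration gives a latest start of minute 147.
D has no dependents, so it just needs to finish by minute 337. Starting by 337 − 37 = minute 300 achieves that.
E must finish before D (must start by minute 300). With a 31-minute duration, E must start by 300 − 31 = minute 269.
B feeds C (must start by minute 147); D (must start by minute 300); E (must start by minute 269). Taking the minimum, B must finish by minute 147 and start by 147 − 48 = minute 99.
So B can start as early as minute 62 and as late as minute 99, giving 99 − 62 = 37 minutes of slack.

37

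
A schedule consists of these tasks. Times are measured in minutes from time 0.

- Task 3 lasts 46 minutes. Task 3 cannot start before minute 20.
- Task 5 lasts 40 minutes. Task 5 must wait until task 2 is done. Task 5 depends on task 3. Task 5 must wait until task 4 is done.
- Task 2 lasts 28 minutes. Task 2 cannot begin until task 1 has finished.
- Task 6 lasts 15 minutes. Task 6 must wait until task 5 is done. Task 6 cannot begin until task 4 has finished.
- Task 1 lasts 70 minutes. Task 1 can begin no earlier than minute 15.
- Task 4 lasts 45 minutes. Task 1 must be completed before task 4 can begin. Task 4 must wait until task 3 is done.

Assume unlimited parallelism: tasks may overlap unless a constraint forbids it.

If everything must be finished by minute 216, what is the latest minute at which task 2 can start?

133

Nothing follows task 6; the deadline of minute 216 is its only limit. It must start by 216 − 15 = minute 201.
Task 5 has to be done before task 6 (must start by minute 201). That means finishing by minute 201, i.e. starting by 201 − 40 = minute 161.
Since task 5 (must start by minute 161) depends on it, task 2 must finish by minute 161. Backing off its 28-minute duration gives a latest start of minute 133.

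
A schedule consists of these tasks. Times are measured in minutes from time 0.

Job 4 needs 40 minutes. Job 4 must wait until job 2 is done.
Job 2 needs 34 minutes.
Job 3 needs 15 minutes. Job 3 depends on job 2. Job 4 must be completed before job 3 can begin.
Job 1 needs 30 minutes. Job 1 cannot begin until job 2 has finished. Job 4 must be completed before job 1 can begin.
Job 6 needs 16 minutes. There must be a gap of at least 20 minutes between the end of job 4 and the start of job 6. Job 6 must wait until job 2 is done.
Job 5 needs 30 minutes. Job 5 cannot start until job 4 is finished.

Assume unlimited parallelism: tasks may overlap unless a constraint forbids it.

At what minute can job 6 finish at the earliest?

110

Job 2 can start immediately at minute 0; it finishes at minute 34.
After job 2 (finishes minute 34), job 4 can start at minute 34 and finishes at minute 74.
For job 6: job 4 (finishes minute 74, plus 20-minute gap → minute 94); job 2 (finishes minute 34). Taking the maximum gives a start of minute 94, and it finishes at 94 + 16 = minute 110.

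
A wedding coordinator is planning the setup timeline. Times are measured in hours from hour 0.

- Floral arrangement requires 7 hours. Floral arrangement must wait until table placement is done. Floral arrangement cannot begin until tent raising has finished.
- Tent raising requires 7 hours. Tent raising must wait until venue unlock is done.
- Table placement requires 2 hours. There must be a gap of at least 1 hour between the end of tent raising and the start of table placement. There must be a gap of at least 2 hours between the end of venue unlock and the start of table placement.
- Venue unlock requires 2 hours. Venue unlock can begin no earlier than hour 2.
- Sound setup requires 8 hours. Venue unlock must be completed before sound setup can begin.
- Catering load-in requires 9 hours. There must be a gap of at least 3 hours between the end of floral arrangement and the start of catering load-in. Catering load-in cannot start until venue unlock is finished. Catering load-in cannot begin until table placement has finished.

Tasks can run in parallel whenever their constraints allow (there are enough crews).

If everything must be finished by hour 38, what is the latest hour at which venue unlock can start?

Nothing follows catering load-in; the deadline of hour 38 is its only limit. It must start by 38 − 9 = hour 29.
Floral arrangement must finish before catering load-in (must start by hour 29, minus 3-hour gap → hour 26). With a 7-hour duration, floral arrangement must start by 26 − 7 = hour 19.
Table placement has several dependents: floral arrangement (must start by hour 19); catering load-in (must start by hour 29). The earliest of those limits is hour 19, so table placement must start by 19 − 2 = hour 17.
Tent raising must finish in time for table placement (must start by hour 17, minus 1-hour gap → hour 16); floral arrangement (must start by hour 19). The tightest is hour 16, so tent raising must start by 16 − 7 = hour 9.
Sound setup has no dependents, so it just needs to finish by hour 38. Starting by 38 − 8 = hour 30 achieves that.
Venue unlock feeds tent raising (must start by hour 9); table placement (must start by hour 17, minus 2-hour gap → hour 15); sound setup (must start by hour 30); catering load-in (must start by hour 29). Taking the minimum, venue unlock must finish by hour 9 and start by 9 − 2 = hour 7.

7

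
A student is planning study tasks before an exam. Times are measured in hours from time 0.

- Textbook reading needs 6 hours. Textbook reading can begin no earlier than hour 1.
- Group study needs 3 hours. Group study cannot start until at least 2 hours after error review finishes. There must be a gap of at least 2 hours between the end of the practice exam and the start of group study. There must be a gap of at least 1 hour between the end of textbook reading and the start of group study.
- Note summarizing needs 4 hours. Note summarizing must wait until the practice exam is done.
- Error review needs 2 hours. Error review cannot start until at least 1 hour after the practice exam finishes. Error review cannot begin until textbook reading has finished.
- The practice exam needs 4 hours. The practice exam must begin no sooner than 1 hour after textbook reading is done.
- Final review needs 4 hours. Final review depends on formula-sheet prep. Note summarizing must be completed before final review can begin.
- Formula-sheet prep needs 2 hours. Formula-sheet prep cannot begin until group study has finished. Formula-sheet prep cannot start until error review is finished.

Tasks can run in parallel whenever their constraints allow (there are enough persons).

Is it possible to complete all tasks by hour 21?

After its own release at hour 1, textbook reading can start at hour 1 and finishes at hour 7.
The practice exam waits on textbook reading (finishes hour 7, plus 1-hour gap → hour 8), so it starts at hour 8 and finishes at 8 + 4 = hour 12.
Note summarizing cannot begin until the practice exam (finishes hour 12). It runs from hour 12 to 12 + 4 = hour 16.
Error review has to wait for the practice exam (finishes hour 12, plus 1-hour gap → hour 13); textbook reading (finishes hour 7). The latest of these is hour 13, so error review runs hour 13 to 13 + 2 = hour 15.
Group study cannot start until error review (finishes hour 15, plus 2-hour gap → hour 17); the practice exam (finishes hour 12, plus 2-hour gap → hour 14); textbook reading (finishes hour 7, plus 1-hour gap → hour 8). The controlling bound is hour 17, so group study finishes at 17 + 3 = hour 20.
Formula-sheet prep needs all of group study (finishes hour 20); error review (finishes hour 15). That puts its earliest start at hour 20; it finishes at 20 + 2 = hour 22.
For final review: formula-sheet prep (finishes hour 22); note summarizing (finishes hour 16). Taking the maximum gives a start of hour 22, and it finishes at 22 + 4 = hour 26.
The earliest everything can be done is hour 26, which is after the deadline of 21, so it is not possible.

No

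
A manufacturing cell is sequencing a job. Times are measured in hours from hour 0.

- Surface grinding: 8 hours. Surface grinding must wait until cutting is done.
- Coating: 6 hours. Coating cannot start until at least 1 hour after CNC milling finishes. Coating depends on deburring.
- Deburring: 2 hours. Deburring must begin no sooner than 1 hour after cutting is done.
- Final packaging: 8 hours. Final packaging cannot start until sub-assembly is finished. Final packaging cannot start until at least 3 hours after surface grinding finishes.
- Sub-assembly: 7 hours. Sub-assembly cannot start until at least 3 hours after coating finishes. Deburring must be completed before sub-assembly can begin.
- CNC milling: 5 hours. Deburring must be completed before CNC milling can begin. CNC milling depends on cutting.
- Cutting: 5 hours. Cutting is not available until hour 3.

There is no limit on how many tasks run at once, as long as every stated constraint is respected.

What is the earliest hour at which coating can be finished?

After its own release at hour 3, cutting can start at hour 3 and finishes at hour 8.
After cutting (finishes hour 8, plus 1-hour gap → hour 9), deburring can start at hour 9 and finishes at hour 11.
CNC milling cannot start until deburring (finishes hour 11); cutting (finishes hour 8). The controlling bound is hour 11, so CNC milling finishes at 11 + 5 = hour 16.
Coating cannot start until CNC milling (finishes hour 16, plus 1-hour gap → hour 17); deburring (finishes hour 11). The controlling bound is hour 17, so coating finishes at 17 + 6 = hour 23.

23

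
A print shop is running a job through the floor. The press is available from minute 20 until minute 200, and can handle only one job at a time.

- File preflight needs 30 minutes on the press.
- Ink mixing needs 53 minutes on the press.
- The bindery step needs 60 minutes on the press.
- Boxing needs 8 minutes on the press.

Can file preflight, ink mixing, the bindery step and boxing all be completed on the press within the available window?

The press window is 200 − 20 = 180 minutes.
Running back to back, the jobs need 30 + 53 + 60 + 8 = 151 minutes on the press.
Since 151 ≤ 180, they fit within the window.

Yes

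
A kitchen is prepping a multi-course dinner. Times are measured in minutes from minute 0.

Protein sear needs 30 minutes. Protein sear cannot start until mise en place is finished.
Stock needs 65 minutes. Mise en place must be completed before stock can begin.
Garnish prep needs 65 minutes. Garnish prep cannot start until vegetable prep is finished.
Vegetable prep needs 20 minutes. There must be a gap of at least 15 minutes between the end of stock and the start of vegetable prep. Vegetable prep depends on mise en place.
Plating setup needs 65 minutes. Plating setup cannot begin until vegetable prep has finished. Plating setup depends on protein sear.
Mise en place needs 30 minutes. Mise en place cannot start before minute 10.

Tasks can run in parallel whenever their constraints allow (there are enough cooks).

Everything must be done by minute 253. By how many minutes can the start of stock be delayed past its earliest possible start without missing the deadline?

Mise en place cannot begin until its own release at minute 10. It runs from minute 10 to 10 + 30 = minute 40.
After mise en place (finishes minute 40), stock can start at minute 40 and finishes at minute 105.

Working backward from the deadline:
To finish by minute 253, plating setup (duration 65) must start no later than minute 188.
Garnish prep has no dependents, so it just needs to finish by minute 253. Starting by 253 − 65 = minute 188 achieves that.
For vegetable prep: plating setup (must start by minute 188); garnish prep (must start by minute 188). The most restrictive is minute 188; with a 20-minute duration, vegetable prep must start by minute 168.
Since vegetable prep (must start by minute 168, minus 15-minute gap → minute 153) depends on it, stock must finish by minute 153. Backing off its 65-minute duration gives a latest start of minute 88.
So stock can start as early as minute 40 and as late as minute 88, giving 88 − 40 = 48 minutes of slack.

48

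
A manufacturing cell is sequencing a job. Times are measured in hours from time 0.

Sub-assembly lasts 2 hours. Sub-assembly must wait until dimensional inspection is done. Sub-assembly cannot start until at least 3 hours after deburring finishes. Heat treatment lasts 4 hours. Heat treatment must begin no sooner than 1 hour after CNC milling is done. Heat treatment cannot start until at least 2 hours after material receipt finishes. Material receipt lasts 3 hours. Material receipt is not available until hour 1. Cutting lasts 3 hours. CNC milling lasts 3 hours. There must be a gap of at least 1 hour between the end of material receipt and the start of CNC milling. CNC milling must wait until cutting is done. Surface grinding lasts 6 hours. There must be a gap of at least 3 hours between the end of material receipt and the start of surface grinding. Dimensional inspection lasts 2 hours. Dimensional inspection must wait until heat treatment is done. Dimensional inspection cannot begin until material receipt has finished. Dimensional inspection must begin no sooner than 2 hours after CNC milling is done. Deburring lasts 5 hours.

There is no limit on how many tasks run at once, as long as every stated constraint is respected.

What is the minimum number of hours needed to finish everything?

Nothing blocks deburring, so it runs from hour 0 to hour 5.
Cutting can start immediately at hour 0; it finishes at hour 3.
Material receipt waits on its own release at hour 1, so it starts at hour 1 and finishes at 1 + 3 = hour 4.
Surface grinding waits on material receipt (finishes hour 4, plus 3-hour gap → hour 7), so it starts at hour 7 and finishes at 7 + 6 = hour 13.
CNC milling has to wait for material receipt (finishes hour 4, plus 1-hour gap → hour 5); cutting (finishes hour 3). The latest of these is hour 5, so CNC milling runs hour 5 to 5 + 3 = hour 8.
Heat treatment has to wait for CNC milling (finishes hour 8, plus 1-hour gap → hour 9); material receipt (finishes hour 4, plus 2-hour gap → hour 6). The latest of these is hour 9, so heat treatment runs hour 9 to 9 + 4 = hour 13.
Dimensional inspection cannot start until heat treatment (finishes hour 13); material receipt (finishes hour 4); CNC milling (finishes hour 8, plus 2-hour gap → hour 10). The controlling bound is hour 13, so dimensional inspection finishes at 13 + 2 = hour 15.
Sub-assembly has to wait for dimensional inspection (finishes hour 15); deburring (finishes hour 5, plus 3-hour gap → hour 8). The latest of these is hour 15, so sub-assembly runs hour 15 to 15 + 2 = hour 17.
All tasks are finished once the last one completes. Finish times: Material receipt at 4, Cutting at 3, Deburring at 5, CNC milling at 8, Heat treatment at 13, Surface grinding at 13, Dimensional inspection at 15, Sub-assembly at 17. The latest is hour 17.

17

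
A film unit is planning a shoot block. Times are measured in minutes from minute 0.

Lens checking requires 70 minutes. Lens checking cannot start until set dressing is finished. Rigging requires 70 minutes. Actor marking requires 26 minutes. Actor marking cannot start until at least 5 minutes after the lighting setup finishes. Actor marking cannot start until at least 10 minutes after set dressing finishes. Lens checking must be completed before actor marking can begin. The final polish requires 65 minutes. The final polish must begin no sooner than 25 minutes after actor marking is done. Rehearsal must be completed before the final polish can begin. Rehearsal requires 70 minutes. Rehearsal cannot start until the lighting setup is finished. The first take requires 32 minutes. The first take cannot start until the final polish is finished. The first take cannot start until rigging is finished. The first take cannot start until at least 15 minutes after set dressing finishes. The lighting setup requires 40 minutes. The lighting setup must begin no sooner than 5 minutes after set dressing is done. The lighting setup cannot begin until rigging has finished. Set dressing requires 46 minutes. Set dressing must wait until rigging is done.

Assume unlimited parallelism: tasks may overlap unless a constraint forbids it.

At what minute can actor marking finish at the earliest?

Rigging has no prerequisites, so it starts at minute 0 and finishes at minute 70.
After rigging (finishes minute 70), set dressing can start at minute 70 and finishes at minute 116.
Lens checking waits on set dressing (finishes minute 116), so it starts at minute 116 and finishes at 116 + 70 = minute 186.
The lighting setup cannot start until set dressing (finishes minute 116, plus 5-minute gap → minute 121); rigging (finishes minute 70). The controlling bound is minute 121, so the lighting setup finishes at 121 + 40 = minute 161.
Actor marking has to wait for the lighting setup (finishes minute 161, plus 5-minute gap → minute 166); set dressing (finishes minute 116, plus 10-minute gap → minute 126); lens checking (finishes minute 186). The latest of these is minute 186, so actor marking runs minute 186 to 186 + 26 = minute 212.

212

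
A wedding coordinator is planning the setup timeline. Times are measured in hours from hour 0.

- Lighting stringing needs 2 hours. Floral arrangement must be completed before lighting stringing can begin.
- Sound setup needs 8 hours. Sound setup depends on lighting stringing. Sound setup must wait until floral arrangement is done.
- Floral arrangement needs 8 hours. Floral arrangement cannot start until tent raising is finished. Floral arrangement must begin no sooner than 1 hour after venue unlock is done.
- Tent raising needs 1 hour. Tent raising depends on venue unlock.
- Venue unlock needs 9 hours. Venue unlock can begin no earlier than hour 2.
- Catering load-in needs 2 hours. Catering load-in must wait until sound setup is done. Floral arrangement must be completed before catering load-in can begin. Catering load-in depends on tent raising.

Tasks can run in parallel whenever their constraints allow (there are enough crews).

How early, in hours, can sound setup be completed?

30

Venue unlock waits on its own release at hour 2, so it starts at hour 2 and finishes at 2 + 9 = hour 11.
After venue unlock (finishes hour 11), tent raising can start at hour 11 and finishes at hour 12.
Floral arrangement needs all of tent raising (finishes hour 12); venue unlock (finishes hour 11, plus 1-hour gap → hour 12). That puts its earliest start at hour 12; it finishes at 12 + 8 = hour 20.
After floral arrangement (finishes hour 20), lighting stringing can start at hour 20 and finishes at hour 22.
Sound setup cannot start until lighting stringing (finishes hour 22); floral arrangement (finishes hour 20). The controlling bound is hour 22, so sound setup finishes at 22 + 8 = hour 30.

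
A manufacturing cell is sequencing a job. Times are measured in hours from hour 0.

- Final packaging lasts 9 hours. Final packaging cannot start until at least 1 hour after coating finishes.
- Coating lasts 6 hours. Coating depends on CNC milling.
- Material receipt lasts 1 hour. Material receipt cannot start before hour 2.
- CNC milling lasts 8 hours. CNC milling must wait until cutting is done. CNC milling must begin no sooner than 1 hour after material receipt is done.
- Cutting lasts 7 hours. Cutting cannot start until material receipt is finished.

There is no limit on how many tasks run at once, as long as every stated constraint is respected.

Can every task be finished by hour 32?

Material receipt cannot begin until its own release at hour 2. It runs from hour 2 to 2 + 1 = hour 3.
Cutting waits on material receipt (finishes hour 3), so it starts at hour 3 and finishes at 3 + 7 = hour 10.
CNC milling has to wait for cutting (finishes hour 10); material receipt (finishes hour 3, plus 1-hour gap → hour 4). The latest of these is hour 10, so CNC milling runs hour 10 to 10 + 8 = hour 18.
Coating cannot begin until CNC milling (finishes hour 18). It runs from hour 18 to 18 + 6 = hour 24.
After coating (finishes hour 24, plus 1-hour gap → hour 25), final packaging can start at hour 25 and finishes at hour 34.
The earliest everything can be done is hour 34, which is after the deadline of 32, so it is not possible.

No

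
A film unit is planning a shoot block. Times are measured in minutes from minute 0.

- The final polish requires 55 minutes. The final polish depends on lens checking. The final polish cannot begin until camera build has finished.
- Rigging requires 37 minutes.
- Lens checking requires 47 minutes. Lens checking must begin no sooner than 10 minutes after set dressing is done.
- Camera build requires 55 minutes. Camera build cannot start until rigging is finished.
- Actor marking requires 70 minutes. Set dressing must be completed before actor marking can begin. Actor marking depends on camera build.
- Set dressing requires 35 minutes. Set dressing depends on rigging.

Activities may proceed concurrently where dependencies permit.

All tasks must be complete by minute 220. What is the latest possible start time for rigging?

The final polish has no dependents, so it just needs to finish by minute 220. Starting by 220 − 55 = minute 165 achieves that.
Lens checking feeds into the final polish (must start by minute 165); so lens checking must finish by minute 165 and therefore start by minute 118.
Actor marking must finish by minute 220; it takes 70 minutes, so it must start by 220 − 70 = minute 150.
Set dressing feeds lens checking (must start by minute 118, minus 10-minute gap → minute 108); actor marking (must start by minute 150). Taking the minimum, set dressing must finish by minute 108 and start by 108 − 35 = minute 73.
For camera build: actor marking (must start by minute 150); the final polish (must start by minute 165). The most restrictive is minute 150; with a 55-minute duration, camera build must start by minute 95.
Rigging has several dependents: set dressing (must start by minute 73); camera build (must start by minute 95). The earliest of those limits is minute 73, so rigging must start by 73 − 37 = minute 36.

36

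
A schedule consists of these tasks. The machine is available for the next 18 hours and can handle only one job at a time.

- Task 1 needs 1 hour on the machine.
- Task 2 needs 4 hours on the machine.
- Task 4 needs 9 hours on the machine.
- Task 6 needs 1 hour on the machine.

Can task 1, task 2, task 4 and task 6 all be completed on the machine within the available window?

Yes

Running back to back, the jobs need 1 + 4 + 9 + 1 = 15 hours on the machine.
Since 15 ≤ 18, they fit within the window.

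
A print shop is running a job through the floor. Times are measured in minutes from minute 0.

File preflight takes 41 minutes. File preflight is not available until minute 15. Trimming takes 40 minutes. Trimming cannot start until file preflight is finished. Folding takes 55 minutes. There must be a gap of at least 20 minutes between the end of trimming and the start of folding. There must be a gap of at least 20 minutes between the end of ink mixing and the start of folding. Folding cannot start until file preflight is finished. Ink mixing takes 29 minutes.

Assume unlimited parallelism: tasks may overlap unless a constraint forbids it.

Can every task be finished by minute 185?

Ink mixing has no prerequisites, so it starts at minute 0 and finishes at minute 29.
File preflight waits on its own release at minute 15, so it starts at minute 15 and finishes at 15 + 41 = minute 56.
Trimming waits on file preflight (finishes minute 56), so it starts at minute 56 and finishes at 56 + 40 = minute 96.
Folding needs all of trimming (finishes minute 96, plus 20-minute gap → minute 116); ink mixing (finishes minute 29, plus 20-minute gap → minute 49); file preflight (finishes minute 56). That puts its earliest start at minute 116; it finishes at 116 + 55 = minute 171.
Every task is finished by minute 171, which is no later than the deadline of 185, so the schedule is feasible.

Yes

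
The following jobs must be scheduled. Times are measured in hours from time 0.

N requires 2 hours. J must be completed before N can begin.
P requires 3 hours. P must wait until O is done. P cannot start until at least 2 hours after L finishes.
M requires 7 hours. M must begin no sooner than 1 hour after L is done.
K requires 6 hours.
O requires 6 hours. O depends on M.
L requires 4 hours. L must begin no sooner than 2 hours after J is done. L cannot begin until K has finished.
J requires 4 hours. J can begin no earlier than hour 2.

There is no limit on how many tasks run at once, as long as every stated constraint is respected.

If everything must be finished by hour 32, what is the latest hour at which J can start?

5

P has no dependents, so it just needs to finish by hour 32. Starting by 32 − 3 = hour 29 achieves that.
O must finish before P (must start by hour 29). With a 6-hour duration, O must start by 29 − 6 = hour 23.
Since O (must start by hour 23) depends on it, M must finish by hour 23. Backing off its 7-hour duration gives a latest start of hour 16.
L must finish in time for M (must start by hour 16, minus 1-hour gap → hour 15); P (must start by hour 29, minus 2-hour gap → hour 27). The tightest is hour 15, so L must start by 15 − 4 = hour 11.
To finish by hour 32, N (duration 2) must start no later than hour 30.
J feeds L (must start by hour 11, minus 2-hour gap → hour 9); N (must start by hour 30). Taking the minimum, J must finish by hour 9 and start by 9 − 4 = hour 5.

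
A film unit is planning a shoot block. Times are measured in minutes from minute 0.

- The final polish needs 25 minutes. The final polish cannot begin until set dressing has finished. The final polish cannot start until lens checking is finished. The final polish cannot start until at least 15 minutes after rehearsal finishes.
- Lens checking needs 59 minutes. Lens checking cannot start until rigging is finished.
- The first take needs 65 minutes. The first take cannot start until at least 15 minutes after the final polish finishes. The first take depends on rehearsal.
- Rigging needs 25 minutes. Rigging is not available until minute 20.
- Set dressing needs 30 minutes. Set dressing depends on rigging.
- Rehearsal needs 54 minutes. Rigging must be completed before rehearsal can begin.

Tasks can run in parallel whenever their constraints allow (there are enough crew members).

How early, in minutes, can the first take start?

154

Rigging waits on its own release at minute 20, so it starts at minute 20 and finishes at 20 + 25 = minute 45.
Rehearsal cannot begin until rigging (finishes minute 45). It runs from minute 45 to 45 + 54 = minute 99.
Lens checking waits on rigging (finishes minute 45), so it starts at minute 45 and finishes at 45 + 59 = minute 104.
Set dressing cannot begin until rigging (finishes minute 45). It runs from minute 45 to 45 + 30 = minute 75.
The final polish needs all of set dressing (finishes minute 75); lens checking (finishes minute 104); rehearsal (finishes minute 99, plus 15-minute gap → minute 114). That puts its earliest start at minute 114; it finishes at 114 + 25 = minute 139.
The first take waits on the final polish (finishes minute 139, plus 15-minute gap → minute 154); rehearsal (finishes minute 99). The latest of these is minute 154, which is the earliest the first take can start.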